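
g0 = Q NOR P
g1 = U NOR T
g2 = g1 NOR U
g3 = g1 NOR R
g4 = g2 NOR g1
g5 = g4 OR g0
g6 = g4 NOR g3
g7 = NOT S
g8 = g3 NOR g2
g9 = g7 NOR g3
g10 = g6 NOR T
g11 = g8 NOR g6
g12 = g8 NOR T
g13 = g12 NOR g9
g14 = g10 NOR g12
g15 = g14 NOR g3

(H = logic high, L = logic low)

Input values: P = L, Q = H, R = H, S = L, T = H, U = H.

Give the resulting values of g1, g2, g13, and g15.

g1 = L, g2 = L, g13 = H, g15 = L

g1 = U NOR T = H NOR H = L
g2 = g1 NOR U = L NOR H = L
g3 = g1 NOR R = L NOR H = L
g4 = g2 NOR g1 = L NOR L = H
g6 = g4 NOR g3 = H NOR L = L
g7 = NOT S = NOT L = H
g8 = g3 NOR g2 = L NOR L = H
g9 = g7 NOR g3 = H NOR L = L
g10 = g6 NOR T = L NOR H = L
g12 = g8 NOR T = H NOR H = L
g13 = g12 NOR g9 = L NOR L = H
g14 = g10 NOR g12 = L NOR L = H
g15 = g14 NOR g3 = H NOR L = L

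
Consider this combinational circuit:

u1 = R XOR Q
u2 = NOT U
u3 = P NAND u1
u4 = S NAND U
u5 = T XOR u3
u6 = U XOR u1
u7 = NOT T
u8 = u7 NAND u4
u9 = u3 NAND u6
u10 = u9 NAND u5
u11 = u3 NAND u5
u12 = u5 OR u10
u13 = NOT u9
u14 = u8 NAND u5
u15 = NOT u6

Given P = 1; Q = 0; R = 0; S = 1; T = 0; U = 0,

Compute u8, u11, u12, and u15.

u1 = R XOR Q = 0 XOR 0 = 0
u3 = P NAND u1 = 1 NAND 0 = 1
u4 = S NAND U = 1 NAND 0 = 1
u5 = T XOR u3 = 0 XOR 1 = 1
u6 = U XOR u1 = 0 XOR 0 = 0
u7 = NOT T = NOT 0 = 1
u8 = u7 NAND u4 = 1 NAND 1 = 0
u9 = u3 NAND u6 = 1 NAND 0 = 1
u10 = u9 NAND u5 = 1 NAND 1 = 0
u11 = u3 NAND u5 = 1 NAND 1 = 0
u12 = u5 OR u10 = 1 OR 0 = 1
u15 = NOT u6 = NOT 0 = 1

u8 = 0, u11 = 0, u12 = 1, u15 = 1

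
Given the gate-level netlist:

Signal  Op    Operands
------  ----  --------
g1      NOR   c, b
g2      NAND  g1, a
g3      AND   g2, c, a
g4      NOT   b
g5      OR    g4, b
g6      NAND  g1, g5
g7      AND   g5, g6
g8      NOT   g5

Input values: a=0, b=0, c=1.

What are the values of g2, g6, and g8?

g1 = c NOR b = 1 NOR 0 = 0
g2 = g1 NAND a = 0 NAND 0 = 1
g4 = NOT b = NOT 0 = 1
g5 = g4 OR b = 1 OR 0 = 1
g6 = g1 NAND g5 = 0 NAND 1 = 1
g8 = NOT g5 = NOT 1 = 0

g2 = 1, g6 = 1, g8 = 0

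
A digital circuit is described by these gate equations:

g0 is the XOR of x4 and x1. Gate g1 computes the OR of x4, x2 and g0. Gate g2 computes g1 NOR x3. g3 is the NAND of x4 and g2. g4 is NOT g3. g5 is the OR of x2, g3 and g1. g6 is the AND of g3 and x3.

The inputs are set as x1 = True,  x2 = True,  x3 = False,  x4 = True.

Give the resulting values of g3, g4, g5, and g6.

g3 = True; g4 = False; g5 = True; g6 = False

g0 = x4 XOR x1 = True XOR True = False
g1 = x4 OR x2 OR g0 = True OR True OR False = True
g2 = g1 NOR x3 = True NOR False = False
g3 = x4 NAND g2 = True NAND False = True
g4 = NOT g3 = NOT True = False
g5 = x2 OR g3 OR g1 = True OR True OR True = True
g6 = g3 AND x3 = True AND False = False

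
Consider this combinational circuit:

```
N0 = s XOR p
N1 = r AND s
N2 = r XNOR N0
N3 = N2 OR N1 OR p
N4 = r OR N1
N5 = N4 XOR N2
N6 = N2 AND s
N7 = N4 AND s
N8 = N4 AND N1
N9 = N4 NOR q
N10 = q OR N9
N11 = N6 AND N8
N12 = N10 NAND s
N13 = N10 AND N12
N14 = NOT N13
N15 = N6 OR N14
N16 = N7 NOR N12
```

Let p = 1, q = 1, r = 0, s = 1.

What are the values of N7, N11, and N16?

N7 = 0, N11 = 0, N16 = 1

N0 = s XOR p = 1 XOR 1 = 0
N1 = r AND s = 0 AND 1 = 0
N2 = r XNOR N0 = 0 XNOR 0 = 1
N4 = r OR N1 = 0 OR 0 = 0
N6 = N2 AND s = 1 AND 1 = 1
N7 = N4 AND s = 0 AND 1 = 0
N8 = N4 AND N1 = 0 AND 0 = 0
N9 = N4 NOR q = 0 NOR 1 = 0
N10 = q OR N9 = 1 OR 0 = 1
N11 = N6 AND N8 = 1 AND 0 = 0
N12 = N10 NAND s = 1 NAND 1 = 0
N16 = N7 NOR N12 = 0 NOR 0 = 1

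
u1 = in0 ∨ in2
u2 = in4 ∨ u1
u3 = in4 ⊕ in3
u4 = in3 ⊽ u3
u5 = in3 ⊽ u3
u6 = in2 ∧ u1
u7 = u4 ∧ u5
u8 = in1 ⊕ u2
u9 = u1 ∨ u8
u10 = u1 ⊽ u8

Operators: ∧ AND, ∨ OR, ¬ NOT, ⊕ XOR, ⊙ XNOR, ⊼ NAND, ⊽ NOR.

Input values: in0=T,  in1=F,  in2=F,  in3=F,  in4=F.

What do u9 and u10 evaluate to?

u1 = in0 OR in2 = T OR F = T
u2 = in4 OR u1 = F OR T = T
u8 = in1 XOR u2 = F XOR T = T
u9 = u1 OR u8 = T OR T = T
u10 = u1 NOR u8 = T NOR T = F

u9 = T  u10 = F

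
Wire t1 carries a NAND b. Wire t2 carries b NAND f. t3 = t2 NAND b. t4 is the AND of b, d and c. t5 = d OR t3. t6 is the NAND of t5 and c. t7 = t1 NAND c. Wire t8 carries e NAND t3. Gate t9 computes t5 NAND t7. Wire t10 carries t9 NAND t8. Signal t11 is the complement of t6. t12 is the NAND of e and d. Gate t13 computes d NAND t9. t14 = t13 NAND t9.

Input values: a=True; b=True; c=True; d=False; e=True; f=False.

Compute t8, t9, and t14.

t1 = a NAND b = True NAND True = False
t2 = b NAND f = True NAND False = True
t3 = t2 NAND b = True NAND True = False
t5 = d OR t3 = False OR False = False
t7 = t1 NAND c = False NAND True = True
t8 = e NAND t3 = True NAND False = True
t9 = t5 NAND t7 = False NAND True = True
t13 = d NAND t9 = False NAND True = True
t14 = t13 NAND t9 = True NAND True = False

t8 = True, t9 = True, t14 = False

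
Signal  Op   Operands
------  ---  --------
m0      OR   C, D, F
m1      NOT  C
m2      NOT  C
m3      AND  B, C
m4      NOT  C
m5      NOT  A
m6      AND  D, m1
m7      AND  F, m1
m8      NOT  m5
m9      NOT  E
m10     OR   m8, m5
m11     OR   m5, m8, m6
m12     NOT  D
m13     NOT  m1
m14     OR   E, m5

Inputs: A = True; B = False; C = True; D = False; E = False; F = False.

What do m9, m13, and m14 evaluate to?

m1 = NOT C = NOT True = False
m5 = NOT A = NOT True = False
m9 = NOT E = NOT False = True
m13 = NOT m1 = NOT False = True
m14 = E OR m5 = False OR False = False

m9 = True, m13 = True, m14 = False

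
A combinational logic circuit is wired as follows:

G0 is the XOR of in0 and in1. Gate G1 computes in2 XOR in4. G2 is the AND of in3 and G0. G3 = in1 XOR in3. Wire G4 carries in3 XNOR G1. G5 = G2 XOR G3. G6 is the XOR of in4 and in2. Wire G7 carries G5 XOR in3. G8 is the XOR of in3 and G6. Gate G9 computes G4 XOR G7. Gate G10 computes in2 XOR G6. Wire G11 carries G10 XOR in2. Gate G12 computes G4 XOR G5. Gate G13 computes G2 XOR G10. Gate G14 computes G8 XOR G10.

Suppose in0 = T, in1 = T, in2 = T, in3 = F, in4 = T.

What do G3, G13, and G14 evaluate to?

G0 = in0 XOR in1 = T XOR T = F
G2 = in3 AND G0 = F AND F = F
G3 = in1 XOR in3 = T XOR F = T
G6 = in4 XOR in2 = T XOR T = F
G8 = in3 XOR G6 = F XOR F = F
G10 = in2 XOR G6 = T XOR F = T
G13 = G2 XOR G10 = F XOR T = T
G14 = G8 XOR G10 = F XOR T = T

G3 = T, G13 = T, G14 = T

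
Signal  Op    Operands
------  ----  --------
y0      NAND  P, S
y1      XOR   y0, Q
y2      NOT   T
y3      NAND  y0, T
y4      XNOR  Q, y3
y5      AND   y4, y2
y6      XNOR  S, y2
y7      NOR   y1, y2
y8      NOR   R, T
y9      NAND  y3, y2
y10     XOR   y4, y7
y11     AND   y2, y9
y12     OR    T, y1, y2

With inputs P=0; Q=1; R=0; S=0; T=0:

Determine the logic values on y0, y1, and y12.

y0 = 1  y1 = 0  y12 = 1

y0 = P NAND S = 0 NAND 0 = 1
y1 = y0 XOR Q = 1 XOR 1 = 0
y2 = NOT T = NOT 0 = 1
y12 = T OR y1 OR y2 = 0 OR 0 OR 1 = 1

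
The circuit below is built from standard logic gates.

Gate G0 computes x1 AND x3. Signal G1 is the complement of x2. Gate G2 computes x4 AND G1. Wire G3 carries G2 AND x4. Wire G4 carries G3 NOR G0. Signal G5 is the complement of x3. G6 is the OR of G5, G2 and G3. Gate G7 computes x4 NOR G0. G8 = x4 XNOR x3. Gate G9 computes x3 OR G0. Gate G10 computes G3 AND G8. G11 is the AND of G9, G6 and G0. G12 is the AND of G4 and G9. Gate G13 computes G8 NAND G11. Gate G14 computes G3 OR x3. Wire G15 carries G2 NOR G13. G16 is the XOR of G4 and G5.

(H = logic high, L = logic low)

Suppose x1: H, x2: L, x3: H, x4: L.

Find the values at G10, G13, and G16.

G10 = L; G13 = H; G16 = L

G0 = x1 AND x3 = H AND H = H
G1 = NOT x2 = NOT L = H
G2 = x4 AND G1 = L AND H = L
G3 = G2 AND x4 = L AND L = L
G4 = G3 NOR G0 = L NOR H = L
G5 = NOT x3 = NOT H = L
G6 = G5 OR G2 OR G3 = L OR L OR L = L
G8 = x4 XNOR x3 = L XNOR H = L
G9 = x3 OR G0 = H OR H = H
G10 = G3 AND G8 = L AND L = L
G11 = G9 AND G6 AND G0 = H AND L AND H = L
G13 = G8 NAND G11 = L NAND L = H
G16 = G4 XOR G5 = L XOR L = L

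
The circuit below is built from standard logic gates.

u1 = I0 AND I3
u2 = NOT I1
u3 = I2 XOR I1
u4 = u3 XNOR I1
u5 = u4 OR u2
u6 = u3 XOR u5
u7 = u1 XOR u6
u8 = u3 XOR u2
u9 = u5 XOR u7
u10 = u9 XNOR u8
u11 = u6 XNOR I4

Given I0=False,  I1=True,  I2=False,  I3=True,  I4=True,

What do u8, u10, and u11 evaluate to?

u8 = True  u10 = True  u11 = False

u1 = I0 AND I3 = False AND True = False
u2 = NOT I1 = NOT True = False
u3 = I2 XOR I1 = False XOR True = True
u4 = u3 XNOR I1 = True XNOR True = True
u5 = u4 OR u2 = True OR False = True
u6 = u3 XOR u5 = True XOR True = False
u7 = u1 XOR u6 = False XOR False = False
u8 = u3 XOR u2 = True XOR False = True
u9 = u5 XOR u7 = True XOR False = True
u10 = u9 XNOR u8 = True XNOR True = True
u11 = u6 XNOR I4 = False XNOR True = False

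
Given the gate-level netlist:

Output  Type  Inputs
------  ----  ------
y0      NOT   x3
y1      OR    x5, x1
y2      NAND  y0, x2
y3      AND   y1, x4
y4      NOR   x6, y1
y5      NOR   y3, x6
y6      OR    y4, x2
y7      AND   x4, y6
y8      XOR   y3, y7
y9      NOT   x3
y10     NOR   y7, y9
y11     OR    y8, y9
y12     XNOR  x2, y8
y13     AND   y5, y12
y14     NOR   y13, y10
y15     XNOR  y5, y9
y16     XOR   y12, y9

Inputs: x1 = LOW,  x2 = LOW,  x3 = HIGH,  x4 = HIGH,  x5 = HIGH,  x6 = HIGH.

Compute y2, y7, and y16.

y2 = HIGH, y7 = LOW, y16 = LOW

y0 = NOT x3 = NOT HIGH = LOW
y1 = x5 OR x1 = HIGH OR LOW = HIGH
y2 = y0 NAND x2 = LOW NAND LOW = HIGH
y3 = y1 AND x4 = HIGH AND HIGH = HIGH
y4 = x6 NOR y1 = HIGH NOR HIGH = LOW
y6 = y4 OR x2 = LOW OR LOW = LOW
y7 = x4 AND y6 = HIGH AND LOW = LOW
y8 = y3 XOR y7 = HIGH XOR LOW = HIGH
y9 = NOT x3 = NOT HIGH = LOW
y12 = x2 XNOR y8 = LOW XNOR HIGH = LOW
y16 = y12 XOR y9 = LOW XOR LOW = LOW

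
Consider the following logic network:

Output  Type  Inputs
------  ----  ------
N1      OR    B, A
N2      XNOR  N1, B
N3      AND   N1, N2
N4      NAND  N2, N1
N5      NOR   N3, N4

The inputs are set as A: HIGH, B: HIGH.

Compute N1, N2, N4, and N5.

N1 = HIGH  N2 = HIGH  N4 = LOW  N5 = LOW

N1 = B OR A = HIGH OR HIGH = HIGH
N2 = N1 XNOR B = HIGH XNOR HIGH = HIGH
N3 = N1 AND N2 = HIGH AND HIGH = HIGH
N4 = N2 NAND N1 = HIGH NAND HIGH = LOW
N5 = N3 NOR N4 = HIGH NOR LOW = LOW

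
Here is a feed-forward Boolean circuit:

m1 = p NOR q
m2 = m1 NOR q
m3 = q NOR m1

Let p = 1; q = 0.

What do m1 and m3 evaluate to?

m1 = 0; m3 = 1

m1 = p NOR q = 1 NOR 0 = 0
m3 = q NOR m1 = 0 NOR 0 = 1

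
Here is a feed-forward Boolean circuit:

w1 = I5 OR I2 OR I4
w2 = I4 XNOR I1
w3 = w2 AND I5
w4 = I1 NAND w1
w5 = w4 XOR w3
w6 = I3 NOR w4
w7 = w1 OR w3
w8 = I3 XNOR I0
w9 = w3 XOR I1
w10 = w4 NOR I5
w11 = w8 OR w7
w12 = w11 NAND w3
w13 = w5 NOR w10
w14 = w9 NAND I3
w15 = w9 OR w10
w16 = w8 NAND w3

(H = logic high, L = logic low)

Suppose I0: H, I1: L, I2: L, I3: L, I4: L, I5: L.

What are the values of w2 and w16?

w2 = H; w16 = H

w2 = I4 XNOR I1 = L XNOR L = H
w3 = w2 AND I5 = H AND L = L
w8 = I3 XNOR I0 = L XNOR H = L
w16 = w8 NAND w3 = L NAND L = H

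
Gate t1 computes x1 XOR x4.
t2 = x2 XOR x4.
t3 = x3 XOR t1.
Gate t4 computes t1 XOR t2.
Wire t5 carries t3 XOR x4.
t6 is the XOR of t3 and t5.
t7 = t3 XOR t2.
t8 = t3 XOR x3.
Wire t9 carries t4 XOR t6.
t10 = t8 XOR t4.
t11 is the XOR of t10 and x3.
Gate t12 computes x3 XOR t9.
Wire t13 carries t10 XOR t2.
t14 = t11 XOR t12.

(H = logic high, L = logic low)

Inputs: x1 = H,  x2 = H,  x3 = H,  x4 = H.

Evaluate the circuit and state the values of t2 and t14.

t2 = L  t14 = H

t1 = x1 XOR x4 = H XOR H = L
t2 = x2 XOR x4 = H XOR H = L
t3 = x3 XOR t1 = H XOR L = H
t4 = t1 XOR t2 = L XOR L = L
t5 = t3 XOR x4 = H XOR H = L
t6 = t3 XOR t5 = H XOR L = H
t8 = t3 XOR x3 = H XOR H = L
t9 = t4 XOR t6 = L XOR H = H
t10 = t8 XOR t4 = L XOR L = L
t11 = t10 XOR x3 = L XOR H = H
t12 = x3 XOR t9 = H XOR H = L
t14 = t11 XOR t12 = H XOR L = H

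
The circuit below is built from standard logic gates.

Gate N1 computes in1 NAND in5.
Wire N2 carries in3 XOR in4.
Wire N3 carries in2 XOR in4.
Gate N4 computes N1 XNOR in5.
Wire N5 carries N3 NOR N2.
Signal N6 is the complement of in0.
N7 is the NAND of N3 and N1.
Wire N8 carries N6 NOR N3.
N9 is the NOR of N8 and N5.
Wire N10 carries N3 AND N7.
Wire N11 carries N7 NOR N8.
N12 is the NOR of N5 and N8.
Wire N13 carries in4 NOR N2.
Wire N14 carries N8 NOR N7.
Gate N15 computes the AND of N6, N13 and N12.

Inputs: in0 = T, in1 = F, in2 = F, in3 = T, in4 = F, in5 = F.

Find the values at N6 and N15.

N6 = F; N15 = F

N2 = in3 XOR in4 = T XOR F = T
N3 = in2 XOR in4 = F XOR F = F
N5 = N3 NOR N2 = F NOR T = F
N6 = NOT in0 = NOT T = F
N8 = N6 NOR N3 = F NOR F = T
N12 = N5 NOR N8 = F NOR T = F
N13 = in4 NOR N2 = F NOR T = F
N15 = N6 AND N13 AND N12 = F AND F AND F = F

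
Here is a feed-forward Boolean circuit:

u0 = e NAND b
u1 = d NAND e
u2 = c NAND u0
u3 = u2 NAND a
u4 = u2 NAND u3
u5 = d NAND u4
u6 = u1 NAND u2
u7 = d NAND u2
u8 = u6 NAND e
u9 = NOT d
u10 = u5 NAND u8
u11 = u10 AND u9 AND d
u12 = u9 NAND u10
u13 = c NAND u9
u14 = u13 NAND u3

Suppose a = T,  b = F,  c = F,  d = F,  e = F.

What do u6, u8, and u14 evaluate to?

u6 = F; u8 = T; u14 = T

u0 = e NAND b = F NAND F = T
u1 = d NAND e = F NAND F = T
u2 = c NAND u0 = F NAND T = T
u3 = u2 NAND a = T NAND T = F
u6 = u1 NAND u2 = T NAND T = F
u8 = u6 NAND e = F NAND F = T
u9 = NOT d = NOT F = T
u13 = c NAND u9 = F NAND T = T
u14 = u13 NAND u3 = T NAND F = T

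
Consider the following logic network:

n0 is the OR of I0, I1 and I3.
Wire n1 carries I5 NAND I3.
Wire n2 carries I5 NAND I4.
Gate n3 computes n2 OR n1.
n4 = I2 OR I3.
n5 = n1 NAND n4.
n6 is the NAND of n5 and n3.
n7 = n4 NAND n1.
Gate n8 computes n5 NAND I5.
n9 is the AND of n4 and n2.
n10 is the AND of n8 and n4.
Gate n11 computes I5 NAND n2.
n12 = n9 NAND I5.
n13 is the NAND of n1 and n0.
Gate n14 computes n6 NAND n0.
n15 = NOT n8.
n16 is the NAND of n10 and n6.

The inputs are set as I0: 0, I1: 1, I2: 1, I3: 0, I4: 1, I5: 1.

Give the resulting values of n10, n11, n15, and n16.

n1 = I5 NAND I3 = 1 NAND 0 = 1
n2 = I5 NAND I4 = 1 NAND 1 = 0
n3 = n2 OR n1 = 0 OR 1 = 1
n4 = I2 OR I3 = 1 OR 0 = 1
n5 = n1 NAND n4 = 1 NAND 1 = 0
n6 = n5 NAND n3 = 0 NAND 1 = 1
n8 = n5 NAND I5 = 0 NAND 1 = 1
n10 = n8 AND n4 = 1 AND 1 = 1
n11 = I5 NAND n2 = 1 NAND 0 = 1
n15 = NOT n8 = NOT 1 = 0
n16 = n10 NAND n6 = 1 NAND 1 = 0

n10 = 1, n11 = 1, n15 = 0, n16 = 0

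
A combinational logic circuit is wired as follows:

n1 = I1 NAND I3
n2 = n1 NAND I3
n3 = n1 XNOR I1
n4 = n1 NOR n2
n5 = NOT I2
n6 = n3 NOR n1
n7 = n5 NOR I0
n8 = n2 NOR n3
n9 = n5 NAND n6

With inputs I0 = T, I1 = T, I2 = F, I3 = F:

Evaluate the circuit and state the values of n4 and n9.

n4 = F, n9 = T

n1 = I1 NAND I3 = T NAND F = T
n2 = n1 NAND I3 = T NAND F = T
n3 = n1 XNOR I1 = T XNOR T = T
n4 = n1 NOR n2 = T NOR T = F
n5 = NOT I2 = NOT F = T
n6 = n3 NOR n1 = T NOR T = F
n9 = n5 NAND n6 = T NAND F = T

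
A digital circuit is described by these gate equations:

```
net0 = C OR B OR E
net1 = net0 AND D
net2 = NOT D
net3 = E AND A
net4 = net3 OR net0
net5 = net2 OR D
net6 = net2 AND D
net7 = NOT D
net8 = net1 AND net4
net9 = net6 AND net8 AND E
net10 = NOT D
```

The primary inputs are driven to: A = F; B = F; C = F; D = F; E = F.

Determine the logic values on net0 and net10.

net0 = C OR B OR E = F OR F OR F = F
net10 = NOT D = NOT F = T

net0 = F; net10 = T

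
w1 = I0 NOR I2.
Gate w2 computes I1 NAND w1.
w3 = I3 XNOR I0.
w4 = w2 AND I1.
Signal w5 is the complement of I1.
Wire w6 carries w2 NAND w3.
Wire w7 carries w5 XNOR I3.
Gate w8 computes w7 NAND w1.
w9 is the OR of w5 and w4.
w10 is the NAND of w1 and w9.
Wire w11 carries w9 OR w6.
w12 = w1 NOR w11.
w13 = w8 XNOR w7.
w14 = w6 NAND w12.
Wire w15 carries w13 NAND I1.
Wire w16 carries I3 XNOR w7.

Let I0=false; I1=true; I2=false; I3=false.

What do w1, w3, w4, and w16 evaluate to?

w1 = I0 NOR I2 = false NOR false = true
w2 = I1 NAND w1 = true NAND true = false
w3 = I3 XNOR I0 = false XNOR false = true
w4 = w2 AND I1 = false AND true = false
w5 = NOT I1 = NOT true = false
w7 = w5 XNOR I3 = false XNOR false = true
w16 = I3 XNOR w7 = false XNOR true = false

w1 = true  w3 = true  w4 = false  w16 = false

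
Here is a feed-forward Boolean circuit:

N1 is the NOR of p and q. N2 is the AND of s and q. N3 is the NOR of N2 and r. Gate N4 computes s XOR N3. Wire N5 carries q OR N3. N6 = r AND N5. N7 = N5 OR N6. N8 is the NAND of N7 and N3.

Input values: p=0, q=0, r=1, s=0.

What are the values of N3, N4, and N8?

N2 = s AND q = 0 AND 0 = 0
N3 = N2 NOR r = 0 NOR 1 = 0
N4 = s XOR N3 = 0 XOR 0 = 0
N5 = q OR N3 = 0 OR 0 = 0
N6 = r AND N5 = 1 AND 0 = 0
N7 = N5 OR N6 = 0 OR 0 = 0
N8 = N7 NAND N3 = 0 NAND 0 = 1

N3 = 0; N4 = 0; N8 = 1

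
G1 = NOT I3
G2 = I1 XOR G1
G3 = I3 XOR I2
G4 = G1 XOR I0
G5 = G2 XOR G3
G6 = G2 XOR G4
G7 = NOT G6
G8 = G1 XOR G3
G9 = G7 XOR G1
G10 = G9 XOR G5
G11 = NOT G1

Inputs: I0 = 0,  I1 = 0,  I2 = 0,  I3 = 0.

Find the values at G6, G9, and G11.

G1 = NOT I3 = NOT 0 = 1
G2 = I1 XOR G1 = 0 XOR 1 = 1
G4 = G1 XOR I0 = 1 XOR 0 = 1
G6 = G2 XOR G4 = 1 XOR 1 = 0
G7 = NOT G6 = NOT 0 = 1
G9 = G7 XOR G1 = 1 XOR 1 = 0
G11 = NOT G1 = NOT 1 = 0

G6 = 0, G9 = 0, G11 = 0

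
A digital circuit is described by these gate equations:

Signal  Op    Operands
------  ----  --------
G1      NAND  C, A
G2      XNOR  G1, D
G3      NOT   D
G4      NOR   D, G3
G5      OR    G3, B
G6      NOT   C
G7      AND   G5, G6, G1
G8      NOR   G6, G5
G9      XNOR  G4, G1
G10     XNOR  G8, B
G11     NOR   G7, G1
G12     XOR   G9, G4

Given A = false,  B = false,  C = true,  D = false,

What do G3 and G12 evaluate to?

G1 = C NAND A = true NAND false = true
G3 = NOT D = NOT false = true
G4 = D NOR G3 = false NOR true = false
G9 = G4 XNOR G1 = false XNOR true = false
G12 = G9 XOR G4 = false XOR false = false

G3 = true, G12 = false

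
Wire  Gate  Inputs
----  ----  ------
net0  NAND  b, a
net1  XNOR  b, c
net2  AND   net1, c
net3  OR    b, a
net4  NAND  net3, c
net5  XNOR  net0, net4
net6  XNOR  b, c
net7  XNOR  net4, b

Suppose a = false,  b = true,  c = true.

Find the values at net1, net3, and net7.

net1 = true, net3 = true, net7 = false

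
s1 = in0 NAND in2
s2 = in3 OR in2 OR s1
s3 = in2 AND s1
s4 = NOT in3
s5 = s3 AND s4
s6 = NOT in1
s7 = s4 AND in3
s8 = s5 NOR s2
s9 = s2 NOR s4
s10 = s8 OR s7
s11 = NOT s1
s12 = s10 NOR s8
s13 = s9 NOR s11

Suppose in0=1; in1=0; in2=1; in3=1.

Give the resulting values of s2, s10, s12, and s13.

s2 = 1, s10 = 0, s12 = 1, s13 = 0

s1 = in0 NAND in2 = 1 NAND 1 = 0
s2 = in3 OR in2 OR s1 = 1 OR 1 OR 0 = 1
s3 = in2 AND s1 = 1 AND 0 = 0
s4 = NOT in3 = NOT 1 = 0
s5 = s3 AND s4 = 0 AND 0 = 0
s7 = s4 AND in3 = 0 AND 1 = 0
s8 = s5 NOR s2 = 0 NOR 1 = 0
s9 = s2 NOR s4 = 1 NOR 0 = 0
s10 = s8 OR s7 = 0 OR 0 = 0
s11 = NOT s1 = NOT 0 = 1
s12 = s10 NOR s8 = 0 NOR 0 = 1
s13 = s9 NOR s11 = 0 NOR 1 = 0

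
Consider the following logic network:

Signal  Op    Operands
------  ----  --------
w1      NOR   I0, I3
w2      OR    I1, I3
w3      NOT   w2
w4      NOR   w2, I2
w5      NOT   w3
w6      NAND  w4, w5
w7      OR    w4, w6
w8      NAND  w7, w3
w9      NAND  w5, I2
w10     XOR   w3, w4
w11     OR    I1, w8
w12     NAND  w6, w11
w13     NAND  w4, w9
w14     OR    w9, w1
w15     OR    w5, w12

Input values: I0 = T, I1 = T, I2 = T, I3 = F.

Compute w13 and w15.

w13 = T  w15 = T

w2 = I1 OR I3 = T OR F = T
w3 = NOT w2 = NOT T = F
w4 = w2 NOR I2 = T NOR T = F
w5 = NOT w3 = NOT F = T
w6 = w4 NAND w5 = F NAND T = T
w7 = w4 OR w6 = F OR T = T
w8 = w7 NAND w3 = T NAND F = T
w9 = w5 NAND I2 = T NAND T = F
w11 = I1 OR w8 = T OR T = T
w12 = w6 NAND w11 = T NAND T = F
w13 = w4 NAND w9 = F NAND F = T
w15 = w5 OR w12 = T OR F = T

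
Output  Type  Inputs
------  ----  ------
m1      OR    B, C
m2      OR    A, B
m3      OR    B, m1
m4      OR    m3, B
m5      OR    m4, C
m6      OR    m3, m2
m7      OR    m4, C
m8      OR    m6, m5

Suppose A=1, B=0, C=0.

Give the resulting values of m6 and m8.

m1 = B OR C = 0 OR 0 = 0
m2 = A OR B = 1 OR 0 = 1
m3 = B OR m1 = 0 OR 0 = 0
m4 = m3 OR B = 0 OR 0 = 0
m5 = m4 OR C = 0 OR 0 = 0
m6 = m3 OR m2 = 0 OR 1 = 1
m8 = m6 OR m5 = 1 OR 0 = 1

m6 = 1, m8 = 1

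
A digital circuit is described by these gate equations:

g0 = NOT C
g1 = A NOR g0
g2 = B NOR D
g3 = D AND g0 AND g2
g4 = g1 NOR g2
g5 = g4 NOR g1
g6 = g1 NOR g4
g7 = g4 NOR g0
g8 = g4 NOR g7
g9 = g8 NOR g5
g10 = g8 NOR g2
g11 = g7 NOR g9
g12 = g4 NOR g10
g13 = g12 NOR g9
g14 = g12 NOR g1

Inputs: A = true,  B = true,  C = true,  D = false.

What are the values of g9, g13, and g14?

g9 = true, g13 = false, g14 = true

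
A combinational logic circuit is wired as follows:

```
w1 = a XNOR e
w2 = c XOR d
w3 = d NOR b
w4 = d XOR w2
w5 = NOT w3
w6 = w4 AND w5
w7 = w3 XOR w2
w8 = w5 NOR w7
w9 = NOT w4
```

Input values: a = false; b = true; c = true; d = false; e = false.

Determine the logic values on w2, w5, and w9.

w2 = c XOR d = true XOR false = true
w3 = d NOR b = false NOR true = false
w4 = d XOR w2 = false XOR true = true
w5 = NOT w3 = NOT false = true
w9 = NOT w4 = NOT true = false

w2 = true, w5 = true, w9 = false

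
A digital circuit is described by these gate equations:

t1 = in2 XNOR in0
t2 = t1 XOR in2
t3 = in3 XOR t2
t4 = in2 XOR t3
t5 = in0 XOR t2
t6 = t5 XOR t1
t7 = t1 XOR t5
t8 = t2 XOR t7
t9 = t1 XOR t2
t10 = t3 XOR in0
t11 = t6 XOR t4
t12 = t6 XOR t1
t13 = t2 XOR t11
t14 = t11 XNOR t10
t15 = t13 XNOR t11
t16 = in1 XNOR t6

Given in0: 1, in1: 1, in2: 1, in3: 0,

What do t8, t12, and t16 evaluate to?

t1 = in2 XNOR in0 = 1 XNOR 1 = 1
t2 = t1 XOR in2 = 1 XOR 1 = 0
t5 = in0 XOR t2 = 1 XOR 0 = 1
t6 = t5 XOR t1 = 1 XOR 1 = 0
t7 = t1 XOR t5 = 1 XOR 1 = 0
t8 = t2 XOR t7 = 0 XOR 0 = 0
t12 = t6 XOR t1 = 0 XOR 1 = 1
t16 = in1 XNOR t6 = 1 XNOR 0 = 0

t8 = 0, t12 = 1, t16 = 0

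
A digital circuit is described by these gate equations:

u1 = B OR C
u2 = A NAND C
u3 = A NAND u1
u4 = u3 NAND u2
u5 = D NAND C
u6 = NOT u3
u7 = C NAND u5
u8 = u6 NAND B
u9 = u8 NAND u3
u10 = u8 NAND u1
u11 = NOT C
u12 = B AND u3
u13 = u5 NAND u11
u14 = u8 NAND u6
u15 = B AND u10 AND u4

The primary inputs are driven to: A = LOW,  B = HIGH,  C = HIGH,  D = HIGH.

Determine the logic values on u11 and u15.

u1 = B OR C = HIGH OR HIGH = HIGH
u2 = A NAND C = LOW NAND HIGH = HIGH
u3 = A NAND u1 = LOW NAND HIGH = HIGH
u4 = u3 NAND u2 = HIGH NAND HIGH = LOW
u6 = NOT u3 = NOT HIGH = LOW
u8 = u6 NAND B = LOW NAND HIGH = HIGH
u10 = u8 NAND u1 = HIGH NAND HIGH = LOW
u11 = NOT C = NOT HIGH = LOW
u15 = B AND u10 AND u4 = HIGH AND LOW AND LOW = LOW

u11 = LOW  u15 = LOW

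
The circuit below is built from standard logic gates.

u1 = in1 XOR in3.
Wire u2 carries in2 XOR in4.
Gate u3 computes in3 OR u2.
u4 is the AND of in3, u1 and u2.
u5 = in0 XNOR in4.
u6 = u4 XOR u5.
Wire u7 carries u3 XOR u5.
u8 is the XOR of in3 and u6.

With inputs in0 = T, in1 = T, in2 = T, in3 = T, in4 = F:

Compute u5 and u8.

u5 = F, u8 = T

u1 = in1 XOR in3 = T XOR T = F
u2 = in2 XOR in4 = T XOR F = T
u4 = in3 AND u1 AND u2 = T AND F AND T = F
u5 = in0 XNOR in4 = T XNOR F = F
u6 = u4 XOR u5 = F XOR F = F
u8 = in3 XOR u6 = T XOR F = T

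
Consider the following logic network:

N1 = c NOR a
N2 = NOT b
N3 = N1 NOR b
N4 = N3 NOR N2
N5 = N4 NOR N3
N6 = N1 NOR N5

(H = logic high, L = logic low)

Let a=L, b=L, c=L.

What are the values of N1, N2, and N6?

N1 = H  N2 = H  N6 = L

N1 = c NOR a = L NOR L = H
N2 = NOT b = NOT L = H
N3 = N1 NOR b = H NOR L = L
N4 = N3 NOR N2 = L NOR H = L
N5 = N4 NOR N3 = L NOR L = H
N6 = N1 NOR N5 = H NOR H = L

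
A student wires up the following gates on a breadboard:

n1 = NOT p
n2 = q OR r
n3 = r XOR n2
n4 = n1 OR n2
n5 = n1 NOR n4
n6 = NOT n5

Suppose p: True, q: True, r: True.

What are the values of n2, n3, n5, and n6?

n2 = True  n3 = False  n5 = False  n6 = True

n1 = NOT p = NOT True = False
n2 = q OR r = True OR True = True
n3 = r XOR n2 = True XOR True = False
n4 = n1 OR n2 = False OR True = True
n5 = n1 NOR n4 = False NOR True = False
n6 = NOT n5 = NOT False = True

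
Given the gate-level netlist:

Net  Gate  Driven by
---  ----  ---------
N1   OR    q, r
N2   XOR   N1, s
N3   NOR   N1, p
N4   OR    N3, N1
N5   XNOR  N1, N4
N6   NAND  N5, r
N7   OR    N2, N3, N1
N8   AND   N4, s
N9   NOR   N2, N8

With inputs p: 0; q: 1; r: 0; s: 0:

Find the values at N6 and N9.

N6 = 1, N9 = 0

N1 = q OR r = 1 OR 0 = 1
N2 = N1 XOR s = 1 XOR 0 = 1
N3 = N1 NOR p = 1 NOR 0 = 0
N4 = N3 OR N1 = 0 OR 1 = 1
N5 = N1 XNOR N4 = 1 XNOR 1 = 1
N6 = N5 NAND r = 1 NAND 0 = 1
N8 = N4 AND s = 1 AND 0 = 0
N9 = N2 NOR N8 = 1 NOR 0 = 0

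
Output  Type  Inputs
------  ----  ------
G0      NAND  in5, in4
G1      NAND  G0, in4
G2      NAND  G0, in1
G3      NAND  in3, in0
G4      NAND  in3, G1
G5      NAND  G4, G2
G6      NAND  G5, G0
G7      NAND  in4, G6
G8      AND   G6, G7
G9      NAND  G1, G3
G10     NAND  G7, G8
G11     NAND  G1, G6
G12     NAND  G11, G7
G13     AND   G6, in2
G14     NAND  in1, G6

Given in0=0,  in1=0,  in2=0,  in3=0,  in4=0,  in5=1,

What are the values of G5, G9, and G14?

G0 = in5 NAND in4 = 1 NAND 0 = 1
G1 = G0 NAND in4 = 1 NAND 0 = 1
G2 = G0 NAND in1 = 1 NAND 0 = 1
G3 = in3 NAND in0 = 0 NAND 0 = 1
G4 = in3 NAND G1 = 0 NAND 1 = 1
G5 = G4 NAND G2 = 1 NAND 1 = 0
G6 = G5 NAND G0 = 0 NAND 1 = 1
G9 = G1 NAND G3 = 1 NAND 1 = 0
G14 = in1 NAND G6 = 0 NAND 1 = 1

G5 = 0; G9 = 0; G14 = 1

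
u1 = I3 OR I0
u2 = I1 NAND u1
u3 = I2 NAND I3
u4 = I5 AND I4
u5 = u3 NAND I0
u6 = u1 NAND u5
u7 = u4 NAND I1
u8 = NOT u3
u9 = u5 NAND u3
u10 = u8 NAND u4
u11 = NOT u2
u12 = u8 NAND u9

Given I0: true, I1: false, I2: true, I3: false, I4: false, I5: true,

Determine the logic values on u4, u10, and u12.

u4 = false, u10 = true, u12 = true

u3 = I2 NAND I3 = true NAND false = true
u4 = I5 AND I4 = true AND false = false
u5 = u3 NAND I0 = true NAND true = false
u8 = NOT u3 = NOT true = false
u9 = u5 NAND u3 = false NAND true = true
u10 = u8 NAND u4 = false NAND false = true
u12 = u8 NAND u9 = false NAND true = true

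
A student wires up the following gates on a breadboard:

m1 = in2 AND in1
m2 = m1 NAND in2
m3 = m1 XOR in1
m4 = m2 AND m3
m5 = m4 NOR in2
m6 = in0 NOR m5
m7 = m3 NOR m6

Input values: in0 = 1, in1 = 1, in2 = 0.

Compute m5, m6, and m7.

m1 = in2 AND in1 = 0 AND 1 = 0
m2 = m1 NAND in2 = 0 NAND 0 = 1
m3 = m1 XOR in1 = 0 XOR 1 = 1
m4 = m2 AND m3 = 1 AND 1 = 1
m5 = m4 NOR in2 = 1 NOR 0 = 0
m6 = in0 NOR m5 = 1 NOR 0 = 0
m7 = m3 NOR m6 = 1 NOR 0 = 0

m5 = 0, m6 = 0, m7 = 0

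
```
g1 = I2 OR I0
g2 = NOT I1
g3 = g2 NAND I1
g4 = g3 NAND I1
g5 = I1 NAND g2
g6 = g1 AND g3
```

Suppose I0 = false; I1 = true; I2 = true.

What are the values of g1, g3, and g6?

g1 = true; g3 = true; g6 = true

g1 = I2 OR I0 = true OR false = true
g2 = NOT I1 = NOT true = false
g3 = g2 NAND I1 = false NAND true = true
g6 = g1 AND g3 = true AND true = true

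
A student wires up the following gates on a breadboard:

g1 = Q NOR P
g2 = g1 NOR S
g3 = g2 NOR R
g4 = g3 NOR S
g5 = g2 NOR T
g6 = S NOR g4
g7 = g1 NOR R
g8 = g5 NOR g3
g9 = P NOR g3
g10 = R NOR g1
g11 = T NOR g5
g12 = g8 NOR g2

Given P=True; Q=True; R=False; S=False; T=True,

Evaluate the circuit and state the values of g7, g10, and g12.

g7 = True, g10 = True, g12 = False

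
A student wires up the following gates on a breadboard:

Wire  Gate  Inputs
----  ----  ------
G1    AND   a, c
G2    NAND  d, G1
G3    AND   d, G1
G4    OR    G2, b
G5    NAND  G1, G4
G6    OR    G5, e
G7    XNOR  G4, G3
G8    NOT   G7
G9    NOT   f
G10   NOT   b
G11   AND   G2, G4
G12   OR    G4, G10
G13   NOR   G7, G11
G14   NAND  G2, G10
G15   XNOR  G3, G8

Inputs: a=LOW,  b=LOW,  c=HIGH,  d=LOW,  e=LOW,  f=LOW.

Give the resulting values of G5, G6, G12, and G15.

G1 = a AND c = LOW AND HIGH = LOW
G2 = d NAND G1 = LOW NAND LOW = HIGH
G3 = d AND G1 = LOW AND LOW = LOW
G4 = G2 OR b = HIGH OR LOW = HIGH
G5 = G1 NAND G4 = LOW NAND HIGH = HIGH
G6 = G5 OR e = HIGH OR LOW = HIGH
G7 = G4 XNOR G3 = HIGH XNOR LOW = LOW
G8 = NOT G7 = NOT LOW = HIGH
G10 = NOT b = NOT LOW = HIGH
G12 = G4 OR G10 = HIGH OR HIGH = HIGH
G15 = G3 XNOR G8 = LOW XNOR HIGH = LOW

G5 = HIGH, G6 = HIGH, G12 = HIGH, G15 = LOW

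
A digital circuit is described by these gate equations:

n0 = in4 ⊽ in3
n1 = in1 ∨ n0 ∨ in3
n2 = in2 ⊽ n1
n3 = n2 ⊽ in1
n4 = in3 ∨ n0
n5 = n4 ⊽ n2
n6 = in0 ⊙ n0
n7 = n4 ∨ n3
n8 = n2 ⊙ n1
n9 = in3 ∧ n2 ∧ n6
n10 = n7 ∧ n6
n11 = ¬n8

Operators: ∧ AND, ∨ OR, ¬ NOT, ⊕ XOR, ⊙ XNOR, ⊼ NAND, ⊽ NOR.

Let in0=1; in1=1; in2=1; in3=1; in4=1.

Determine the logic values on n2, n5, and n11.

n2 = 0, n5 = 0, n11 = 1

n0 = in4 NOR in3 = 1 NOR 1 = 0
n1 = in1 OR n0 OR in3 = 1 OR 0 OR 1 = 1
n2 = in2 NOR n1 = 1 NOR 1 = 0
n4 = in3 OR n0 = 1 OR 0 = 1
n5 = n4 NOR n2 = 1 NOR 0 = 0
n8 = n2 XNOR n1 = 0 XNOR 1 = 0
n11 = NOT n8 = NOT 0 = 1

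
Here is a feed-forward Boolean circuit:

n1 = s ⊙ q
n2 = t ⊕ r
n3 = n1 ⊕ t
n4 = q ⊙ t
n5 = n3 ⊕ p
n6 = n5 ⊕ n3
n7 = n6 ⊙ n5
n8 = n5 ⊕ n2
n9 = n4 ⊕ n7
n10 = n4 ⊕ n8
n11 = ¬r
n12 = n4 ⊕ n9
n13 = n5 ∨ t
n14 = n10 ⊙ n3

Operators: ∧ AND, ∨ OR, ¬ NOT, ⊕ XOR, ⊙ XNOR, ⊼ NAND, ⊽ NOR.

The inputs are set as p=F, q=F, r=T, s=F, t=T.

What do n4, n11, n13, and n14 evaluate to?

n4 = F; n11 = F; n13 = T; n14 = T

n1 = s XNOR q = F XNOR F = T
n2 = t XOR r = T XOR T = F
n3 = n1 XOR t = T XOR T = F
n4 = q XNOR t = F XNOR T = F
n5 = n3 XOR p = F XOR F = F
n8 = n5 XOR n2 = F XOR F = F
n10 = n4 XOR n8 = F XOR F = F
n11 = NOT r = NOT T = F
n13 = n5 OR t = F OR T = T
n14 = n10 XNOR n3 = F XNOR F = T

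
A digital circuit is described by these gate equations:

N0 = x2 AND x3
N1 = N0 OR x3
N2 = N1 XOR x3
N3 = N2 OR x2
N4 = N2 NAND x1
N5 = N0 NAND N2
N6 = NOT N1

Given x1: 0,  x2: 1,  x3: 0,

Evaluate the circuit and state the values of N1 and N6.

N1 = 0; N6 = 1

N0 = x2 AND x3 = 1 AND 0 = 0
N1 = N0 OR x3 = 0 OR 0 = 0
N6 = NOT N1 = NOT 0 = 1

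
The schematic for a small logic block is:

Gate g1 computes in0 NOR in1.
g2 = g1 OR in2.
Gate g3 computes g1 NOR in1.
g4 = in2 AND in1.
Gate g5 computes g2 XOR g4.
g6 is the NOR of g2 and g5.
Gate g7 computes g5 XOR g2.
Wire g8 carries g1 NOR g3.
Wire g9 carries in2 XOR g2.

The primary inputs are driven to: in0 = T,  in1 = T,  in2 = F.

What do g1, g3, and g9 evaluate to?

g1 = F  g3 = F  g9 = F

g1 = in0 NOR in1 = T NOR T = F
g2 = g1 OR in2 = F OR F = F
g3 = g1 NOR in1 = F NOR T = F
g9 = in2 XOR g2 = F XOR F = F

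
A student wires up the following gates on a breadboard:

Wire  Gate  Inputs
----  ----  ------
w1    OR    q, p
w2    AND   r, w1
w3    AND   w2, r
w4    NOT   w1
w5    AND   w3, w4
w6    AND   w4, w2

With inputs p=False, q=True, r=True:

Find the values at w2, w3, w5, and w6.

w2 = True  w3 = True  w5 = False  w6 = False

w1 = q OR p = True OR False = True
w2 = r AND w1 = True AND True = True
w3 = w2 AND r = True AND True = True
w4 = NOT w1 = NOT True = False
w5 = w3 AND w4 = True AND False = False
w6 = w4 AND w2 = False AND True = False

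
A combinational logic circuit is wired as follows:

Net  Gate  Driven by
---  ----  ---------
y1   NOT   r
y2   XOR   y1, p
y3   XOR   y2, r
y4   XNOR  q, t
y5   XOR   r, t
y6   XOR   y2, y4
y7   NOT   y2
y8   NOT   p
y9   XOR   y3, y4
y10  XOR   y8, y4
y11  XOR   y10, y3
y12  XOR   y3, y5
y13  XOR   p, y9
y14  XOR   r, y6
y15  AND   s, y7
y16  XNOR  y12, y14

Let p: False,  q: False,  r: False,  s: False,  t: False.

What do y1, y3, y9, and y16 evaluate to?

y1 = True, y3 = True, y9 = False, y16 = False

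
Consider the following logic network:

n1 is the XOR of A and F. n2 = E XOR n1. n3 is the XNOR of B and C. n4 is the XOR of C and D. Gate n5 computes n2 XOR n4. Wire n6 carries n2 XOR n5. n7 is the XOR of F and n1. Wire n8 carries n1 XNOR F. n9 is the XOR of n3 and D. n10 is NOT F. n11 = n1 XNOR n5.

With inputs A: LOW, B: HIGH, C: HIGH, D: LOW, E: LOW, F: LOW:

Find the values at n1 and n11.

n1 = LOW; n11 = LOW

n1 = A XOR F = LOW XOR LOW = LOW
n2 = E XOR n1 = LOW XOR LOW = LOW
n4 = C XOR D = HIGH XOR LOW = HIGH
n5 = n2 XOR n4 = LOW XOR HIGH = HIGH
n11 = n1 XNOR n5 = LOW XNOR HIGH = LOW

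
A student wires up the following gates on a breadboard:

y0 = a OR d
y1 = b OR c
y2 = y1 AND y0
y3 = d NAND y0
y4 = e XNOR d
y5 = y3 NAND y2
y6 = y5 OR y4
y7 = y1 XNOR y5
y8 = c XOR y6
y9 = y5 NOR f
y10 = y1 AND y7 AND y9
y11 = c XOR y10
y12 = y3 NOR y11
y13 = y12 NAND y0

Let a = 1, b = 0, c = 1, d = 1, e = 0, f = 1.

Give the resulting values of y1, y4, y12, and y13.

y0 = a OR d = 1 OR 1 = 1
y1 = b OR c = 0 OR 1 = 1
y2 = y1 AND y0 = 1 AND 1 = 1
y3 = d NAND y0 = 1 NAND 1 = 0
y4 = e XNOR d = 0 XNOR 1 = 0
y5 = y3 NAND y2 = 0 NAND 1 = 1
y7 = y1 XNOR y5 = 1 XNOR 1 = 1
y9 = y5 NOR f = 1 NOR 1 = 0
y10 = y1 AND y7 AND y9 = 1 AND 1 AND 0 = 0
y11 = c XOR y10 = 1 XOR 0 = 1
y12 = y3 NOR y11 = 0 NOR 1 = 0
y13 = y12 NAND y0 = 0 NAND 1 = 1

y1 = 1  y4 = 0  y12 = 0  y13 = 1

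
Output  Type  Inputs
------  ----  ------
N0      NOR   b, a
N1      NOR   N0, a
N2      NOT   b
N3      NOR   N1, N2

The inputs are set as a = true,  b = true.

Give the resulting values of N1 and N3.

N1 = false, N3 = true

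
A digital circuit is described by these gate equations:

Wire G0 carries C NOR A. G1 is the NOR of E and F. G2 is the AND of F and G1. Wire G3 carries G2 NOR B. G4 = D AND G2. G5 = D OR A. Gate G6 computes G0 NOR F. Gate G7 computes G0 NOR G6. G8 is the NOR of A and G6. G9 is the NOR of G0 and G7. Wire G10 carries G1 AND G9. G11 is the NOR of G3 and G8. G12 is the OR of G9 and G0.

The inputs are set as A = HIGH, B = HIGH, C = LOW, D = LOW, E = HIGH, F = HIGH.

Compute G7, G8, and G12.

G7 = HIGH; G8 = LOW; G12 = LOW

G0 = C NOR A = LOW NOR HIGH = LOW
G6 = G0 NOR F = LOW NOR HIGH = LOW
G7 = G0 NOR G6 = LOW NOR LOW = HIGH
G8 = A NOR G6 = HIGH NOR LOW = LOW
G9 = G0 NOR G7 = LOW NOR HIGH = LOW
G12 = G9 OR G0 = LOW OR LOW = LOW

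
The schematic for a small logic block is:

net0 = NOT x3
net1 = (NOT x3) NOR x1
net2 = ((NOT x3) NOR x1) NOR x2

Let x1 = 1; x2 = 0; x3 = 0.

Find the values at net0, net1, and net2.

net0 = 1; net1 = 0; net2 = 1

net0 = NOT 0 = 1
net1 = (NOT 0) NOR 1 = 0
net2 = ((NOT 0) NOR 1) NOR 0 = 1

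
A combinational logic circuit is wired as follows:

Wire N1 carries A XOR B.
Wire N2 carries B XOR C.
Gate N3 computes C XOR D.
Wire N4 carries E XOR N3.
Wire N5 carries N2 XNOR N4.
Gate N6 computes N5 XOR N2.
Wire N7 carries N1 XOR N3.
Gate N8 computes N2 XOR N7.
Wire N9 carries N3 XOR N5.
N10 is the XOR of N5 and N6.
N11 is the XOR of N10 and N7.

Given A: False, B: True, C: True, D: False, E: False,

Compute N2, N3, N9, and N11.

N2 = False  N3 = True  N9 = True  N11 = False

N1 = A XOR B = False XOR True = True
N2 = B XOR C = True XOR True = False
N3 = C XOR D = True XOR False = True
N4 = E XOR N3 = False XOR True = True
N5 = N2 XNOR N4 = False XNOR True = False
N6 = N5 XOR N2 = False XOR False = False
N7 = N1 XOR N3 = True XOR True = False
N9 = N3 XOR N5 = True XOR False = True
N10 = N5 XOR N6 = False XOR False = False
N11 = N10 XOR N7 = False XOR False = False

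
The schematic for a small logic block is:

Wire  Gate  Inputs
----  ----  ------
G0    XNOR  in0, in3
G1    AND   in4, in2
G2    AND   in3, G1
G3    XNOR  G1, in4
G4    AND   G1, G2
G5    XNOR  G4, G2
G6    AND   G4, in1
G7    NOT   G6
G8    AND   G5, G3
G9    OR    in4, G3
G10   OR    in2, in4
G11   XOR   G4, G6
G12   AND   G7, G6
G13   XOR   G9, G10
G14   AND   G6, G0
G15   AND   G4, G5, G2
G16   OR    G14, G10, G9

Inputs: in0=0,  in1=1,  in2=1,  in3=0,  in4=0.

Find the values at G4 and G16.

G0 = in0 XNOR in3 = 0 XNOR 0 = 1
G1 = in4 AND in2 = 0 AND 1 = 0
G2 = in3 AND G1 = 0 AND 0 = 0
G3 = G1 XNOR in4 = 0 XNOR 0 = 1
G4 = G1 AND G2 = 0 AND 0 = 0
G6 = G4 AND in1 = 0 AND 1 = 0
G9 = in4 OR G3 = 0 OR 1 = 1
G10 = in2 OR in4 = 1 OR 0 = 1
G14 = G6 AND G0 = 0 AND 1 = 0
G16 = G14 OR G10 OR G9 = 0 OR 1 OR 1 = 1

G4 = 0; G16 = 1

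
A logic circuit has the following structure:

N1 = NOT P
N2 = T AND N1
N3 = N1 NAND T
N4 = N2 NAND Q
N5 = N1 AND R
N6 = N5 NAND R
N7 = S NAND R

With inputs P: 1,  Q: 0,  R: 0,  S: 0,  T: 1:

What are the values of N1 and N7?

N1 = 0, N7 = 1

N1 = NOT P = NOT 1 = 0
N7 = S NAND R = 0 NAND 0 = 1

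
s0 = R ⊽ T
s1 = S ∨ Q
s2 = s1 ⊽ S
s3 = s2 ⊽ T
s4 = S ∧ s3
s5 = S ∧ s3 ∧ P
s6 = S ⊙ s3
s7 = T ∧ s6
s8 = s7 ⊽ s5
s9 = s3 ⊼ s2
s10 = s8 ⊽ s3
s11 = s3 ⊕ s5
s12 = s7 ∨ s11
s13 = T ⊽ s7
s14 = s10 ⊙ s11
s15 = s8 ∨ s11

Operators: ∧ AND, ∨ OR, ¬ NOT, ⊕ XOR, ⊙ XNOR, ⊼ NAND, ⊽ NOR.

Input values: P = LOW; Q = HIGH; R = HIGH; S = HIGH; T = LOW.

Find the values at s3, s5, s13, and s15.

s3 = HIGH, s5 = LOW, s13 = HIGH, s15 = HIGH

s1 = S OR Q = HIGH OR HIGH = HIGH
s2 = s1 NOR S = HIGH NOR HIGH = LOW
s3 = s2 NOR T = LOW NOR LOW = HIGH
s5 = S AND s3 AND P = HIGH AND HIGH AND LOW = LOW
s6 = S XNOR s3 = HIGH XNOR HIGH = HIGH
s7 = T AND s6 = LOW AND HIGH = LOW
s8 = s7 NOR s5 = LOW NOR LOW = HIGH
s11 = s3 XOR s5 = HIGH XOR LOW = HIGH
s13 = T NOR s7 = LOW NOR LOW = HIGH
s15 = s8 OR s11 = HIGH OR HIGH = HIGH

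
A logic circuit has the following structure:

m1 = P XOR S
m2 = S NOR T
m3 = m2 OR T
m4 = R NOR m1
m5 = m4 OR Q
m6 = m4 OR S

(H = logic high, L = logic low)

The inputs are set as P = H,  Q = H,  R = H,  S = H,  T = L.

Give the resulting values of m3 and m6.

m1 = P XOR S = H XOR H = L
m2 = S NOR T = H NOR L = L
m3 = m2 OR T = L OR L = L
m4 = R NOR m1 = H NOR L = L
m6 = m4 OR S = L OR H = H

m3 = L; m6 = H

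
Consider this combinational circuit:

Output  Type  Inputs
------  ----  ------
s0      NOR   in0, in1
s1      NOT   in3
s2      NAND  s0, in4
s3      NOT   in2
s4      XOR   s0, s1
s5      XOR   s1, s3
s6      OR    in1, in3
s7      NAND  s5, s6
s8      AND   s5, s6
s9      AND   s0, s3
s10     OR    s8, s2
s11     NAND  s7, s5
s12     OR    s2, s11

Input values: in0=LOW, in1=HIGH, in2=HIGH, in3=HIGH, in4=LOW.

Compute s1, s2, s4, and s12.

s0 = in0 NOR in1 = LOW NOR HIGH = LOW
s1 = NOT in3 = NOT HIGH = LOW
s2 = s0 NAND in4 = LOW NAND LOW = HIGH
s3 = NOT in2 = NOT HIGH = LOW
s4 = s0 XOR s1 = LOW XOR LOW = LOW
s5 = s1 XOR s3 = LOW XOR LOW = LOW
s6 = in1 OR in3 = HIGH OR HIGH = HIGH
s7 = s5 NAND s6 = LOW NAND HIGH = HIGH
s11 = s7 NAND s5 = HIGH NAND LOW = HIGH
s12 = s2 OR s11 = HIGH OR HIGH = HIGH

s1 = LOW, s2 = HIGH, s4 = LOW, s12 = HIGH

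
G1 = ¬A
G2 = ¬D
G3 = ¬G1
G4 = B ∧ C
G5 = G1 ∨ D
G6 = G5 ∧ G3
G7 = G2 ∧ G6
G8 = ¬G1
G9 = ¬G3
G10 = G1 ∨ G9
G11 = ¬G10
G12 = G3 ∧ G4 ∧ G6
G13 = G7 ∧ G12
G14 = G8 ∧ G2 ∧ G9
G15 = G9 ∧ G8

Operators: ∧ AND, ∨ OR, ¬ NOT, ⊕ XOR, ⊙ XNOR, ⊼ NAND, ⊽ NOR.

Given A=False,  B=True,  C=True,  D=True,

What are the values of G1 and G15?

G1 = NOT A = NOT False = True
G3 = NOT G1 = NOT True = False
G8 = NOT G1 = NOT True = False
G9 = NOT G3 = NOT False = True
G15 = G9 AND G8 = True AND False = False

G1 = True  G15 = False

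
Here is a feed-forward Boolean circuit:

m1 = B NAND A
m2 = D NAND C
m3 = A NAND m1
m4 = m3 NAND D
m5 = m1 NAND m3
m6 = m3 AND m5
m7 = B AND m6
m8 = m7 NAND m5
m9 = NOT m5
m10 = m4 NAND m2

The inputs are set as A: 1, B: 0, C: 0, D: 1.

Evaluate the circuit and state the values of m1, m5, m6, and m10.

m1 = 1; m5 = 1; m6 = 0; m10 = 0

m1 = B NAND A = 0 NAND 1 = 1
m2 = D NAND C = 1 NAND 0 = 1
m3 = A NAND m1 = 1 NAND 1 = 0
m4 = m3 NAND D = 0 NAND 1 = 1
m5 = m1 NAND m3 = 1 NAND 0 = 1
m6 = m3 AND m5 = 0 AND 1 = 0
m10 = m4 NAND m2 = 1 NAND 1 = 0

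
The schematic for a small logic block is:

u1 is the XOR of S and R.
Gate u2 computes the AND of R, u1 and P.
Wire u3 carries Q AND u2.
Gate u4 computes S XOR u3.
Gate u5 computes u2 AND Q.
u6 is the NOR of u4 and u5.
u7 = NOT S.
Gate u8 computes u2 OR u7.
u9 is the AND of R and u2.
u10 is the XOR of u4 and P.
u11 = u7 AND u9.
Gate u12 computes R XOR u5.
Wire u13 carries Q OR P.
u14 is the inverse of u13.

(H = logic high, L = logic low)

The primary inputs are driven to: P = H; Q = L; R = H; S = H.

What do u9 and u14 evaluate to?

u1 = S XOR R = H XOR H = L
u2 = R AND u1 AND P = H AND L AND H = L
u9 = R AND u2 = H AND L = L
u13 = Q OR P = L OR H = H
u14 = NOT u13 = NOT H = L

u9 = L  u14 = L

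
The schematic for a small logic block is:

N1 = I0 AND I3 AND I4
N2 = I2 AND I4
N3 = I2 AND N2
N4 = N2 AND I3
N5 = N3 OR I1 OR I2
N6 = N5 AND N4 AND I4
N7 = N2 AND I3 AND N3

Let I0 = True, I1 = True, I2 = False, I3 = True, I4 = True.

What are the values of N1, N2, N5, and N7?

N1 = I0 AND I3 AND I4 = True AND True AND True = True
N2 = I2 AND I4 = False AND True = False
N3 = I2 AND N2 = False AND False = False
N5 = N3 OR I1 OR I2 = False OR True OR False = True
N7 = N2 AND I3 AND N3 = False AND True AND False = False

N1 = True, N2 = False, N5 = True, N7 = False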